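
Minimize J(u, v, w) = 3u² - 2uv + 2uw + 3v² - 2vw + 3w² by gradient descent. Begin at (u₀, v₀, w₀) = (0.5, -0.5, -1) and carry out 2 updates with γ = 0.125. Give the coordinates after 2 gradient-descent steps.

∇J = (6u - 2v + 2w, -2u + 6v - 2w, 2u - 2v + 6w)
(u₁, v₁, w₁) = (0.5, -0.5, -1) − 0.125·(2, -2, -4) = (0.25, -0.25, -0.5)
(u₂, v₂, w₂) = (0.25, -0.25, -0.5) − 0.125·(1, -1, -2) = (0.125, -0.125, -0.25)

(0.125, -0.125, -0.25)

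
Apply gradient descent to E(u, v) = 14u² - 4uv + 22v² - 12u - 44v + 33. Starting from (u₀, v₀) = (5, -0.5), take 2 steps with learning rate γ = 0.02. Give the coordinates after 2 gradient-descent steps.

∇E = (28u - 4v - 12, -4u + 44v - 44)
Step 1: at (5, -0.5), ∇E = (130, -86) → (5, -0.5) − 0.02·(130, -86) = (2.4, 1.22)
Step 2: at (2.4, 1.22), ∇E = (50.32, 0.08) → (2.4, 1.22) − 0.02·(50.32, 0.08) = (1.3936, 1.2184)

(1.3936, 1.2184)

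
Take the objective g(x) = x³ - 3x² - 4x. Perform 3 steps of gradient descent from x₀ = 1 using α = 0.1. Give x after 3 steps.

2.4819973

g′(x) = 3x² - 6x - 4
Step 1: g′(1) = -7; x₁ = 1 − 0.1·(-7) = 1.7
Step 2: g′(1.7) = -5.53; x₂ = 1.7 − 0.1·(-5.53) = 2.253
Step 3: g′(2.253) = -2.289973; x₃ = 2.253 − 0.1·(-2.289973) = 2.4819973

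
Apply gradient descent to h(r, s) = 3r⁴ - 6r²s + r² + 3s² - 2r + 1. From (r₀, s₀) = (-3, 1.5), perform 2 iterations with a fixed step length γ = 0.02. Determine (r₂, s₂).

∇h = (12r³ - 12rs + 2r - 2, -6r² + 6s)
(r₁, s₁) = (-3, 1.5) − 0.02·(-278, -45) = (2.56, 2.4)
(r₂, s₂) = (2.56, 2.4) − 0.02·(130.718592, -24.9216) = (-0.05437184, 2.898432)

(-0.05437184, 2.898432)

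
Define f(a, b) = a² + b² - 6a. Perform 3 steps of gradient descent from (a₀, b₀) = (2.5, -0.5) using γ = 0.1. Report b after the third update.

-0.256

∇f = (2a - 6, 2b)
(a₁, b₁) = (2.5, -0.5) − 0.1·(-1, -1) = (2.6, -0.4)
(a₂, b₂) = (2.6, -0.4) − 0.1·(-0.8, -0.8) = (2.68, -0.32)
(a₃, b₃) = (2.68, -0.32) − 0.1·(-0.64, -0.64) = (2.744, -0.256)
b = -0.256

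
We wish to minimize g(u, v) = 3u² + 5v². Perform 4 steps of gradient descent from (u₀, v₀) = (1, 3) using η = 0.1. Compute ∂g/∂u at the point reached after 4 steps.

∇g = (6u, 10v)
Step 1: at (1, 3), ∇g = (6, 30) → (1, 3) − 0.1·(6, 30) = (0.4, 0)
Step 2: at (0.4, 0), ∇g = (2.4, 0) → (0.4, 0) − 0.1·(2.4, 0) = (0.16, 0)
Step 3: at (0.16, 0), ∇g = (0.96, 0) → (0.16, 0) − 0.1·(0.96, 0) = (0.064, 0)
Step 4: at (0.064, 0), ∇g = (0.384, 0) → (0.064, 0) − 0.1·(0.384, 0) = (0.0256, 0)
∂g/∂u at (0.0256, 0) = 0.1536

0.1536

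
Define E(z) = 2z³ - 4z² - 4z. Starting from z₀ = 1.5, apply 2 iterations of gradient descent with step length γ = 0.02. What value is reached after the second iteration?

1.5897

E′(z) = 6z² - 8z - 4
z₁ = 1.5 − 0.02·(-2.5) = 1.55
z₂ = 1.55 − 0.02·(-1.985) = 1.5897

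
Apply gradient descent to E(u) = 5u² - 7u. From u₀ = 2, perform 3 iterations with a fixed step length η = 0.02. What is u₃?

1.3656

E′(u) = 10u - 7
Step 1: E′(2) = 13; u₁ = 2 − 0.02·13 = 1.74
Step 2: E′(1.74) = 10.4; u₂ = 1.74 − 0.02·10.4 = 1.532
Step 3: E′(1.532) = 8.32; u₃ = 1.532 − 0.02·8.32 = 1.3656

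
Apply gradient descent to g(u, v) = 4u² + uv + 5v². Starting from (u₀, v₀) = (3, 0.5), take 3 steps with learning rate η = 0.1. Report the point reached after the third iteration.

(0.0335, -0.014)

∇g = (8u + v, u + 10v)
Step 1: at (3, 0.5), ∇g = (24.5, 8) → (3, 0.5) − 0.1·(24.5, 8) = (0.55, -0.3)
Step 2: at (0.55, -0.3), ∇g = (4.1, -2.45) → (0.55, -0.3) − 0.1·(4.1, -2.45) = (0.14, -0.055)
Step 3: at (0.14, -0.055), ∇g = (1.065, -0.41) → (0.14, -0.055) − 0.1·(1.065, -0.41) = (0.0335, -0.014)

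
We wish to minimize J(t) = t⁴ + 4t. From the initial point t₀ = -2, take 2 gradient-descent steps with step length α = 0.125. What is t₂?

J′(t) = 4t³ + 4
t₁ = -2 − 0.125·(-28) = 1.5
t₂ = 1.5 − 0.125·17.5 = -0.6875

-0.6875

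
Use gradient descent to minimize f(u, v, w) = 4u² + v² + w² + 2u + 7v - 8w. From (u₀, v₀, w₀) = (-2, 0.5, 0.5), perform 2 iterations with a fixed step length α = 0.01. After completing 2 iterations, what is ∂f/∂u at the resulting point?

-11.8496

∇f = (8u + 2, 2v + 7, 2w - 8)
(u₁, v₁, w₁) = (-2, 0.5, 0.5) − 0.01·(-14, 8, -7) = (-1.86, 0.42, 0.57)
(u₂, v₂, w₂) = (-1.86, 0.42, 0.57) − 0.01·(-12.88, 7.84, -6.86) = (-1.7312, 0.3416, 0.6386)
∂f/∂u at (-1.7312, 0.3416, 0.6386) = -11.8496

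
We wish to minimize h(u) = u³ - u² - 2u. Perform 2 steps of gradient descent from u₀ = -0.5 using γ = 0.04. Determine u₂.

h′(u) = 3u² - 2u - 2
u₁ = -0.5 − 0.04·(-0.25) = -0.49
u₂ = -0.49 − 0.04·(-0.2997) = -0.478012

-0.478012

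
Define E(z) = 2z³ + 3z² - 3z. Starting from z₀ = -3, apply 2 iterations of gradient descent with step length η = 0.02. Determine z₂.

-4.768272

E′(z) = 6z² + 6z - 3
Step 1: E′(-3) = 33; z₁ = -3 − 0.02·33 = -3.66
Step 2: E′(-3.66) = 55.4136; z₂ = -3.66 − 0.02·55.4136 = -4.768272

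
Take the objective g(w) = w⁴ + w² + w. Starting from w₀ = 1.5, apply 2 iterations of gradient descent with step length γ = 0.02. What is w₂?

g′(w) = 4w³ + 2w + 1
Step 1: g′(1.5) = 17.5; w₁ = 1.5 − 0.02·17.5 = 1.15
Step 2: g′(1.15) = 9.3835; w₂ = 1.15 − 0.02·9.3835 = 0.96233

0.96233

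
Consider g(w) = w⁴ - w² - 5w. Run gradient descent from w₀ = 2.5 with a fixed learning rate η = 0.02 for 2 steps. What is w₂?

1.36411

g′(w) = 4w³ - 2w - 5
w₁ = 2.5 − 0.02·52.5 = 1.45
w₂ = 1.45 − 0.02·4.2945 = 1.36411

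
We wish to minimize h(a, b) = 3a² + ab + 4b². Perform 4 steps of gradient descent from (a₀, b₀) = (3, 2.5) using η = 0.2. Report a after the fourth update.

∇h = (6a + b, a + 8b)
(a₁, b₁) = (3, 2.5) − 0.2·(20.5, 23) = (-1.1, -2.1)
(a₂, b₂) = (-1.1, -2.1) − 0.2·(-8.7, -17.9) = (0.64, 1.48)
(a₃, b₃) = (0.64, 1.48) − 0.2·(5.32, 12.48) = (-0.424, -1.016)
(a₄, b₄) = (-0.424, -1.016) − 0.2·(-3.56, -8.552) = (0.288, 0.6944)
a = 0.288

0.288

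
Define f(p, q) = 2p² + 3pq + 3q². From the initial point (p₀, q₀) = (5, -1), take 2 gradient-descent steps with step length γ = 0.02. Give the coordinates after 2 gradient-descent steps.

∇f = (4p + 3q, 3p + 6q)
Step 1: at (5, -1), ∇f = (17, 9) → (5, -1) − 0.02·(17, 9) = (4.66, -1.18)
Step 2: at (4.66, -1.18), ∇f = (15.1, 6.9) → (4.66, -1.18) − 0.02·(15.1, 6.9) = (4.358, -1.318)

(4.358, -1.318)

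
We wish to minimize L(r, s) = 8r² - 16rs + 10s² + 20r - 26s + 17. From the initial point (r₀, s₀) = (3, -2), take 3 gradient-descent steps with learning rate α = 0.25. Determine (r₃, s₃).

∇L = (16r - 16s + 20, -16r + 20s - 26)
Step 1: at (3, -2), ∇L = (100, -114) → (3, -2) − 0.25·(100, -114) = (-22, 26.5)
Step 2: at (-22, 26.5), ∇L = (-756, 856) → (-22, 26.5) − 0.25·(-756, 856) = (167, -187.5)
Step 3: at (167, -187.5), ∇L = (5692, -6448) → (167, -187.5) − 0.25·(5692, -6448) = (-1256, 1424.5)

(-1256, 1424.5)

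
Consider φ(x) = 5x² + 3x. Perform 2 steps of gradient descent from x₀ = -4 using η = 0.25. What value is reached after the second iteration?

φ′(x) = 10x + 3
x₁ = -4 − 0.25·(-37) = 5.25
x₂ = 5.25 − 0.25·55.5 = -8.625

-8.625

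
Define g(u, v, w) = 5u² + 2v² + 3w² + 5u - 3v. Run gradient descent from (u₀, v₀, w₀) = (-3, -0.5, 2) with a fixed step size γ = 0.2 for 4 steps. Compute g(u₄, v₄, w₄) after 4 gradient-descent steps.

∇g = (10u + 5, 4v - 3, 6w)
(u₁, v₁, w₁) = (-3, -0.5, 2) − 0.2·(-25, -5, 12) = (2, 0.5, -0.4)
(u₂, v₂, w₂) = (2, 0.5, -0.4) − 0.2·(25, -1, -2.4) = (-3, 0.7, 0.08)
(u₃, v₃, w₃) = (-3, 0.7, 0.08) − 0.2·(-25, -0.2, 0.48) = (2, 0.74, -0.016)
(u₄, v₄, w₄) = (2, 0.74, -0.016) − 0.2·(25, -0.04, -0.096) = (-3, 0.748, 0.0032)
g(-3, 0.748, 0.0032) = 28.87503872

28.87503872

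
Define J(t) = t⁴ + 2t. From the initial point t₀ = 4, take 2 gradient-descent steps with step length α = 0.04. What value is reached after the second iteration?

J′(t) = 4t³ + 2
Step 1: J′(4) = 258; t₁ = 4 − 0.04·258 = -6.32
Step 2: J′(-6.32) = -1007.743872; t₂ = -6.32 − 0.04·(-1007.743872) = 33.98975488

33.98975488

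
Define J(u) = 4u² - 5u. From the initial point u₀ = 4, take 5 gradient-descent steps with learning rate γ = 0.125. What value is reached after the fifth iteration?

J′(u) = 8u - 5
Step 1: J′(4) = 27; u₁ = 4 − 0.125·27 = 0.625
Step 2: J′(0.625) = 0; u₂ = 0.625 − 0.125·0 = 0.625
Step 3: J′(0.625) = 0; u₃ = 0.625 − 0.125·0 = 0.625
Step 4: J′(0.625) = 0; u₄ = 0.625 − 0.125·0 = 0.625
Step 5: J′(0.625) = 0; u₅ = 0.625 − 0.125·0 = 0.625

0.625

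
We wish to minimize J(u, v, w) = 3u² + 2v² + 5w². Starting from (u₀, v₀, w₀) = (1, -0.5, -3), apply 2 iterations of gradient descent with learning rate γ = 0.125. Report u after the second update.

0.0625

∇J = (6u, 4v, 10w)
(u₁, v₁, w₁) = (1, -0.5, -3) − 0.125·(6, -2, -30) = (0.25, -0.25, 0.75)
(u₂, v₂, w₂) = (0.25, -0.25, 0.75) − 0.125·(1.5, -1, 7.5) = (0.0625, -0.125, -0.1875)
u = 0.0625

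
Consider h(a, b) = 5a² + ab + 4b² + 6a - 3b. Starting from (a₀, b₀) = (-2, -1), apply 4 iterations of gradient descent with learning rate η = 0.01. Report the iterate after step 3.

(-1.597151, -0.644585)

∇h = (10a + b + 6, a + 8b - 3)
(a₁, b₁) = (-2, -1) − 0.01·(-15, -13) = (-1.85, -0.87)
(a₂, b₂) = (-1.85, -0.87) − 0.01·(-13.37, -11.81) = (-1.7163, -0.7519)
(a₃, b₃) = (-1.7163, -0.7519) − 0.01·(-11.9149, -10.7315) = (-1.597151, -0.644585)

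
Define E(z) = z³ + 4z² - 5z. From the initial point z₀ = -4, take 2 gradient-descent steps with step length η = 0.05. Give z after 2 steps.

E′(z) = 3z² + 8z - 5
z₁ = -4 − 0.05·11 = -4.55
z₂ = -4.55 − 0.05·20.7075 = -5.585375

-5.585375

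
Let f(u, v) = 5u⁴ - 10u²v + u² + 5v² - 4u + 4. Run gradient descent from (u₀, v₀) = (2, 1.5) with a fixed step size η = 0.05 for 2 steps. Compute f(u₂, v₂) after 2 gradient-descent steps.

333506.98828125

∇f = (20u³ - 20uv + 2u - 4, -10u² + 10v)
(u₁, v₁) = (2, 1.5) − 0.05·(100, -25) = (-3, 2.75)
(u₂, v₂) = (-3, 2.75) − 0.05·(-385, -62.5) = (16.25, 5.875)
f(16.25, 5.875) = 333506.98828125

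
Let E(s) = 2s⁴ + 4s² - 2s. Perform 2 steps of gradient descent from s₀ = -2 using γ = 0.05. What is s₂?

-2.3444

E′(s) = 8s³ + 8s - 2
s₁ = -2 − 0.05·(-82) = 2.1
s₂ = 2.1 − 0.05·88.888 = -2.3444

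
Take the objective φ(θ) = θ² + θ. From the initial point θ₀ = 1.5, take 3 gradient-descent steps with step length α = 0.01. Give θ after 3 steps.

1.382384

φ′(θ) = 2θ + 1
Step 1: φ′(1.5) = 4; θ₁ = 1.5 − 0.01·4 = 1.46
Step 2: φ′(1.46) = 3.92; θ₂ = 1.46 − 0.01·3.92 = 1.4208
Step 3: φ′(1.4208) = 3.8416; θ₃ = 1.4208 − 0.01·3.8416 = 1.382384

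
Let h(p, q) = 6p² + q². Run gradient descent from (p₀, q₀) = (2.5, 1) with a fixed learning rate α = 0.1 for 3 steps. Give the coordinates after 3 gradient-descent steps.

∇h = (12p, 2q)
Step 1: at (2.5, 1), ∇h = (30, 2) → (2.5, 1) − 0.1·(30, 2) = (-0.5, 0.8)
Step 2: at (-0.5, 0.8), ∇h = (-6, 1.6) → (-0.5, 0.8) − 0.1·(-6, 1.6) = (0.1, 0.64)
Step 3: at (0.1, 0.64), ∇h = (1.2, 1.28) → (0.1, 0.64) − 0.1·(1.2, 1.28) = (-0.02, 0.512)

(-0.02, 0.512)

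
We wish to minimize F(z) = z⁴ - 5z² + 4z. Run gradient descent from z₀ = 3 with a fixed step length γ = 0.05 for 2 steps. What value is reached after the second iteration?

-1.5838

F′(z) = 4z³ - 10z + 4
Step 1: F′(3) = 82; z₁ = 3 − 0.05·82 = -1.1
Step 2: F′(-1.1) = 9.676; z₂ = -1.1 − 0.05·9.676 = -1.5838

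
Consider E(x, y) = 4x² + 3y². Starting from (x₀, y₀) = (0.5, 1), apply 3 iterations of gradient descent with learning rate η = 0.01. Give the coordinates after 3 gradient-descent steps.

(0.389344, 0.830584)

∇E = (8x, 6y)
(x₁, y₁) = (0.5, 1) − 0.01·(4, 6) = (0.46, 0.94)
(x₂, y₂) = (0.46, 0.94) − 0.01·(3.68, 5.64) = (0.4232, 0.8836)
(x₃, y₃) = (0.4232, 0.8836) − 0.01·(3.3856, 5.3016) = (0.389344, 0.830584)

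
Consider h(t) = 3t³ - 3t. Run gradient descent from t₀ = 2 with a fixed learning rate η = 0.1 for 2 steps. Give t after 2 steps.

h′(t) = 9t² - 3
Step 1: h′(2) = 33; t₁ = 2 − 0.1·33 = -1.3
Step 2: h′(-1.3) = 12.21; t₂ = -1.3 − 0.1·12.21 = -2.521

-2.521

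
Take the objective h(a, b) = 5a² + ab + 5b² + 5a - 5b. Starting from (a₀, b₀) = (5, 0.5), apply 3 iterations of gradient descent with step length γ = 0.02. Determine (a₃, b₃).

(2.296356, 0.31368)

∇h = (10a + b + 5, a + 10b - 5)
Step 1: at (5, 0.5), ∇h = (55.5, 5) → (5, 0.5) − 0.02·(55.5, 5) = (3.89, 0.4)
Step 2: at (3.89, 0.4), ∇h = (44.3, 2.89) → (3.89, 0.4) − 0.02·(44.3, 2.89) = (3.004, 0.3422)
Step 3: at (3.004, 0.3422), ∇h = (35.3822, 1.426) → (3.004, 0.3422) − 0.02·(35.3822, 1.426) = (2.296356, 0.31368)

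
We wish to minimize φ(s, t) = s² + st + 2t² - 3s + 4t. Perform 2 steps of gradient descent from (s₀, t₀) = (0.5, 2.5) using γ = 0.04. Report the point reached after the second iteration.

(0.4848, 1.4336)

∇φ = (2s + t - 3, s + 4t + 4)
(s₁, t₁) = (0.5, 2.5) − 0.04·(0.5, 14.5) = (0.48, 1.92)
(s₂, t₂) = (0.48, 1.92) − 0.04·(-0.12, 12.16) = (0.4848, 1.4336)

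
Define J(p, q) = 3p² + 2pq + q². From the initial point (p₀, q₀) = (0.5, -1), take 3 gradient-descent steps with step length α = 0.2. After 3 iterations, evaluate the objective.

∇J = (6p + 2q, 2p + 2q)
(p₁, q₁) = (0.5, -1) − 0.2·(1, -1) = (0.3, -0.8)
(p₂, q₂) = (0.3, -0.8) − 0.2·(0.2, -1) = (0.26, -0.6)
(p₃, q₃) = (0.26, -0.6) − 0.2·(0.36, -0.68) = (0.188, -0.464)
J(0.188, -0.464) = 0.146864

0.146864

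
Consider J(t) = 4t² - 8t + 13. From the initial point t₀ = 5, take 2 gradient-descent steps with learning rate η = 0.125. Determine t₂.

J′(t) = 8t - 8
Step 1: J′(5) = 32; t₁ = 5 − 0.125·32 = 1
Step 2: J′(1) = 0; t₂ = 1 − 0.125·0 = 1

1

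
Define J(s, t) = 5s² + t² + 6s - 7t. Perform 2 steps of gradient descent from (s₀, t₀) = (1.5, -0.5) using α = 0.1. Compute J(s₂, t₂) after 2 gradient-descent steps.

-7.4964

∇J = (10s + 6, 2t - 7)
(s₁, t₁) = (1.5, -0.5) − 0.1·(21, -8) = (-0.6, 0.3)
(s₂, t₂) = (-0.6, 0.3) − 0.1·(0, -6.4) = (-0.6, 0.94)
J(-0.6, 0.94) = -7.4964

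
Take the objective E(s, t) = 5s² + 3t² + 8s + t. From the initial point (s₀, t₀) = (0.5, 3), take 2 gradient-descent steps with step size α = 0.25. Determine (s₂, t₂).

∇E = (10s + 8, 6t + 1)
Step 1: at (0.5, 3), ∇E = (13, 19) → (0.5, 3) − 0.25·(13, 19) = (-2.75, -1.75)
Step 2: at (-2.75, -1.75), ∇E = (-19.5, -9.5) → (-2.75, -1.75) − 0.25·(-19.5, -9.5) = (2.125, 0.625)

(2.125, 0.625)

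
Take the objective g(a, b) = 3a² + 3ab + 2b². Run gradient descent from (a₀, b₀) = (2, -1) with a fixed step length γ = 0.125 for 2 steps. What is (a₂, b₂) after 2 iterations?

∇g = (6a + 3b, 3a + 4b)
(a₁, b₁) = (2, -1) − 0.125·(9, 2) = (0.875, -1.25)
(a₂, b₂) = (0.875, -1.25) − 0.125·(1.5, -2.375) = (0.6875, -0.953125)

(0.6875, -0.953125)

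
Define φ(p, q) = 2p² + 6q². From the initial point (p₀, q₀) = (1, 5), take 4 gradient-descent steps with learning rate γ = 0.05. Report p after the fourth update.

0.4096

∇φ = (4p, 12q)
(p₁, q₁) = (1, 5) − 0.05·(4, 60) = (0.8, 2)
(p₂, q₂) = (0.8, 2) − 0.05·(3.2, 24) = (0.64, 0.8)
(p₃, q₃) = (0.64, 0.8) − 0.05·(2.56, 9.6) = (0.512, 0.32)
(p₄, q₄) = (0.512, 0.32) − 0.05·(2.048, 3.84) = (0.4096, 0.128)
p = 0.4096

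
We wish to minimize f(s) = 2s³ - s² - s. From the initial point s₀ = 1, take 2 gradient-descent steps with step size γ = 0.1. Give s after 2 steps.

f′(s) = 6s² - 2s - 1
Step 1: f′(1) = 3; s₁ = 1 − 0.1·3 = 0.7
Step 2: f′(0.7) = 0.54; s₂ = 0.7 − 0.1·0.54 = 0.646

0.646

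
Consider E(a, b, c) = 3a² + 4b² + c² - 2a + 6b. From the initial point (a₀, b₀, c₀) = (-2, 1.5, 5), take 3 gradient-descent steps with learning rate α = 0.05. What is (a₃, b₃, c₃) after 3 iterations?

(-0.467, -0.264, 3.645)

∇E = (6a - 2, 8b + 6, 2c)
Step 1: at (-2, 1.5, 5), ∇E = (-14, 18, 10) → (-2, 1.5, 5) − 0.05·(-14, 18, 10) = (-1.3, 0.6, 4.5)
Step 2: at (-1.3, 0.6, 4.5), ∇E = (-9.8, 10.8, 9) → (-1.3, 0.6, 4.5) − 0.05·(-9.8, 10.8, 9) = (-0.81, 0.06, 4.05)
Step 3: at (-0.81, 0.06, 4.05), ∇E = (-6.86, 6.48, 8.1) → (-0.81, 0.06, 4.05) − 0.05·(-6.86, 6.48, 8.1) = (-0.467, -0.264, 3.645)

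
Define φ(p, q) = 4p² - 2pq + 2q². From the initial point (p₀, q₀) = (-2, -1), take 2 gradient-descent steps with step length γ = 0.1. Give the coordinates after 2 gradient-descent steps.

(-0.32, -0.72)

∇φ = (8p - 2q, -2p + 4q)
(p₁, q₁) = (-2, -1) − 0.1·(-14, 0) = (-0.6, -1)
(p₂, q₂) = (-0.6, -1) − 0.1·(-2.8, -2.8) = (-0.32, -0.72)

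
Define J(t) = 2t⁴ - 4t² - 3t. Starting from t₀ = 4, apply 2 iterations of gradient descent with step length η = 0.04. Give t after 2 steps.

J′(t) = 8t³ - 8t - 3
Step 1: J′(4) = 477; t₁ = 4 − 0.04·477 = -15.08
Step 2: J′(-15.08) = -27316.668096; t₂ = -15.08 − 0.04·(-27316.668096) = 1077.58672384

1077.58672384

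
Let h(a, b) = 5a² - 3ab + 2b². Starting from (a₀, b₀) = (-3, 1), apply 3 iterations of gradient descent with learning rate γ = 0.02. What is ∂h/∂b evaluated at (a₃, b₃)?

5.839016

∇h = (10a - 3b, -3a + 4b)
Step 1: at (-3, 1), ∇h = (-33, 13) → (-3, 1) − 0.02·(-33, 13) = (-2.34, 0.74)
Step 2: at (-2.34, 0.74), ∇h = (-25.62, 9.98) → (-2.34, 0.74) − 0.02·(-25.62, 9.98) = (-1.8276, 0.5404)
Step 3: at (-1.8276, 0.5404), ∇h = (-19.8972, 7.6444) → (-1.8276, 0.5404) − 0.02·(-19.8972, 7.6444) = (-1.429656, 0.387512)
∂h/∂b at (-1.429656, 0.387512) = 5.839016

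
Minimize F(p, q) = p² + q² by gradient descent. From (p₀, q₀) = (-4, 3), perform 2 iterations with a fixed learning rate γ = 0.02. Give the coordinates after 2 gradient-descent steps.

∇F = (2p, 2q)
Step 1: at (-4, 3), ∇F = (-8, 6) → (-4, 3) − 0.02·(-8, 6) = (-3.84, 2.88)
Step 2: at (-3.84, 2.88), ∇F = (-7.68, 5.76) → (-3.84, 2.88) − 0.02·(-7.68, 5.76) = (-3.6864, 2.7648)

(-3.6864, 2.7648)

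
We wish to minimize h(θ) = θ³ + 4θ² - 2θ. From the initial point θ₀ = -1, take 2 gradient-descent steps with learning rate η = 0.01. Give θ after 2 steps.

-0.861547

h′(θ) = 3θ² + 8θ - 2
θ₁ = -1 − 0.01·(-7) = -0.93
θ₂ = -0.93 − 0.01·(-6.8453) = -0.861547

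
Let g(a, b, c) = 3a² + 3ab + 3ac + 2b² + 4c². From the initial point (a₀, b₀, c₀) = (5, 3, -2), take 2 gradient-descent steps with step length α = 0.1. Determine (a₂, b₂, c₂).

(1.16, -0.33, -0.89)

∇g = (6a + 3b + 3c, 3a + 4b, 3a + 8c)
Step 1: at (5, 3, -2), ∇g = (33, 27, -1) → (5, 3, -2) − 0.1·(33, 27, -1) = (1.7, 0.3, -1.9)
Step 2: at (1.7, 0.3, -1.9), ∇g = (5.4, 6.3, -10.1) → (1.7, 0.3, -1.9) − 0.1·(5.4, 6.3, -10.1) = (1.16, -0.33, -0.89)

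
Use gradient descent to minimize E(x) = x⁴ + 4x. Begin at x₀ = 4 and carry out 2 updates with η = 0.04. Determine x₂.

35.38304

E′(x) = 4x³ + 4
Step 1: E′(4) = 260; x₁ = 4 − 0.04·260 = -6.4
Step 2: E′(-6.4) = -1044.576; x₂ = -6.4 − 0.04·(-1044.576) = 35.38304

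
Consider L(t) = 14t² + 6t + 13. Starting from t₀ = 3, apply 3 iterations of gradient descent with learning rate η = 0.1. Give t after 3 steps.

L′(t) = 28t + 6
Step 1: L′(3) = 90; t₁ = 3 − 0.1·90 = -6
Step 2: L′(-6) = -162; t₂ = -6 − 0.1·(-162) = 10.2
Step 3: L′(10.2) = 291.6; t₃ = 10.2 − 0.1·291.6 = -18.96

-18.96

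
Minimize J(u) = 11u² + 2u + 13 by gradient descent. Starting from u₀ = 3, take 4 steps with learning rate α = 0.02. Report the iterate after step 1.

J′(u) = 22u + 2
u₁ = 3 − 0.02·68 = 1.64

1.64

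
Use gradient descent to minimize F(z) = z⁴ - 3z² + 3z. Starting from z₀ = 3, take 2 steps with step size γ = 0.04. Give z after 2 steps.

-0.95308032

F′(z) = 4z³ - 6z + 3
Step 1: F′(3) = 93; z₁ = 3 − 0.04·93 = -0.72
Step 2: F′(-0.72) = 5.827008; z₂ = -0.72 − 0.04·5.827008 = -0.95308032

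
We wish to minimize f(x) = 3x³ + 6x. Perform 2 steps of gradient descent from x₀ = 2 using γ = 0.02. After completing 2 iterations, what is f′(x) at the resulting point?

11.728248677376

f′(x) = 9x² + 6
Step 1: f′(2) = 42; x₁ = 2 − 0.02·42 = 1.16
Step 2: f′(1.16) = 18.1104; x₂ = 1.16 − 0.02·18.1104 = 0.797792
f′(x) at (0.797792) = 11.728248677376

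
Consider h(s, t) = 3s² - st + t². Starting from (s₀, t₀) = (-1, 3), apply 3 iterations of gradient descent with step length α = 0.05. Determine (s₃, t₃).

∇h = (6s - t, -s + 2t)
(s₁, t₁) = (-1, 3) − 0.05·(-9, 7) = (-0.55, 2.65)
(s₂, t₂) = (-0.55, 2.65) − 0.05·(-5.95, 5.85) = (-0.2525, 2.3575)
(s₃, t₃) = (-0.2525, 2.3575) − 0.05·(-3.8725, 4.9675) = (-0.058875, 2.109125)

(-0.058875, 2.109125)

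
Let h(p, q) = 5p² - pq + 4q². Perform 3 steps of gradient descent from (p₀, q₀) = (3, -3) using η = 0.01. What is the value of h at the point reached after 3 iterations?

∇h = (10p - q, -p + 8q)
Step 1: at (3, -3), ∇h = (33, -27) → (3, -3) − 0.01·(33, -27) = (2.67, -2.73)
Step 2: at (2.67, -2.73), ∇h = (29.43, -24.51) → (2.67, -2.73) − 0.01·(29.43, -24.51) = (2.3757, -2.4849)
Step 3: at (2.3757, -2.4849), ∇h = (26.2419, -22.2549) → (2.3757, -2.4849) − 0.01·(26.2419, -22.2549) = (2.113281, -2.262351)
h(2.113281, -2.262351) = 47.58369449724

47.58369449724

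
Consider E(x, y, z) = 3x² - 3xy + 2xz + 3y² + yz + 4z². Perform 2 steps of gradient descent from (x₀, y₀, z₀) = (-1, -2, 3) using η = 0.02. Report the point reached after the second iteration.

∇E = (6x - 3y + 2z, -3x + 6y + z, 2x + y + 8z)
Step 1: at (-1, -2, 3), ∇E = (6, -6, 20) → (-1, -2, 3) − 0.02·(6, -6, 20) = (-1.12, -1.88, 2.6)
Step 2: at (-1.12, -1.88, 2.6), ∇E = (4.12, -5.32, 16.68) → (-1.12, -1.88, 2.6) − 0.02·(4.12, -5.32, 16.68) = (-1.2024, -1.7736, 2.2664)

(-1.2024, -1.7736, 2.2664)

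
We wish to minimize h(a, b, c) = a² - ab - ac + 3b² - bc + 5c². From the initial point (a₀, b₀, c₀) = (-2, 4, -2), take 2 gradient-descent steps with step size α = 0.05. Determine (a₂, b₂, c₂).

(-1.445, 1.69, -0.405)

∇h = (2a - b - c, -a + 6b - c, -a - b + 10c)
(a₁, b₁, c₁) = (-2, 4, -2) − 0.05·(-6, 28, -22) = (-1.7, 2.6, -0.9)
(a₂, b₂, c₂) = (-1.7, 2.6, -0.9) − 0.05·(-5.1, 18.2, -9.9) = (-1.445, 1.69, -0.405)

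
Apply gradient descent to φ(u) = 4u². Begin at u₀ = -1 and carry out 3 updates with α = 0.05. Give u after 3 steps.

φ′(u) = 8u
u₁ = -1 − 0.05·(-8) = -0.6
u₂ = -0.6 − 0.05·(-4.8) = -0.36
u₃ = -0.36 − 0.05·(-2.88) = -0.216

-0.216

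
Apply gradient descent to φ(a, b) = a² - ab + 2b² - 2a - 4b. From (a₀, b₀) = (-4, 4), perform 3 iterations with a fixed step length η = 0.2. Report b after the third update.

∇φ = (2a - b - 2, -a + 4b - 4)
Step 1: at (-4, 4), ∇φ = (-14, 16) → (-4, 4) − 0.2·(-14, 16) = (-1.2, 0.8)
Step 2: at (-1.2, 0.8), ∇φ = (-5.2, 0.4) → (-1.2, 0.8) − 0.2·(-5.2, 0.4) = (-0.16, 0.72)
Step 3: at (-0.16, 0.72), ∇φ = (-3.04, -0.96) → (-0.16, 0.72) − 0.2·(-3.04, -0.96) = (0.448, 0.912)
b = 0.912

0.912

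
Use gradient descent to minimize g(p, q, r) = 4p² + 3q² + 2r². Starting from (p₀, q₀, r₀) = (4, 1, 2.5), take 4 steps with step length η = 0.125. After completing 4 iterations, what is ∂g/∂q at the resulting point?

∇g = (8p, 6q, 4r)
Step 1: at (4, 1, 2.5), ∇g = (32, 6, 10) → (4, 1, 2.5) − 0.125·(32, 6, 10) = (0, 0.25, 1.25)
Step 2: at (0, 0.25, 1.25), ∇g = (0, 1.5, 5) → (0, 0.25, 1.25) − 0.125·(0, 1.5, 5) = (0, 0.0625, 0.625)
Step 3: at (0, 0.0625, 0.625), ∇g = (0, 0.375, 2.5) → (0, 0.0625, 0.625) − 0.125·(0, 0.375, 2.5) = (0, 0.015625, 0.3125)
Step 4: at (0, 0.015625, 0.3125), ∇g = (0, 0.09375, 1.25) → (0, 0.015625, 0.3125) − 0.125·(0, 0.09375, 1.25) = (0, 0.00390625, 0.15625)
∂g/∂q at (0, 0.00390625, 0.15625) = 0.0234375

0.0234375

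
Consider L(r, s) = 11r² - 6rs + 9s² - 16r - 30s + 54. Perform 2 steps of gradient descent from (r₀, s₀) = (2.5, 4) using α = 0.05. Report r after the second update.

∇L = (22r - 6s - 16, -6r + 18s - 30)
(r₁, s₁) = (2.5, 4) − 0.05·(15, 27) = (1.75, 2.65)
(r₂, s₂) = (1.75, 2.65) − 0.05·(6.6, 7.2) = (1.42, 2.29)
r = 1.42

1.42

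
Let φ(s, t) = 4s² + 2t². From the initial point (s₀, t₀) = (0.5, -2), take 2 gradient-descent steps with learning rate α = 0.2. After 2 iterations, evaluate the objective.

∇φ = (8s, 4t)
Step 1: at (0.5, -2), ∇φ = (4, -8) → (0.5, -2) − 0.2·(4, -8) = (-0.3, -0.4)
Step 2: at (-0.3, -0.4), ∇φ = (-2.4, -1.6) → (-0.3, -0.4) − 0.2·(-2.4, -1.6) = (0.18, -0.08)
φ(0.18, -0.08) = 0.1424

0.1424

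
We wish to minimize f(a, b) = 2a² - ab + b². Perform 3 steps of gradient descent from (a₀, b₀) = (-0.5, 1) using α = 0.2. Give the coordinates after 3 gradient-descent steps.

(0.088, 0.216)

∇f = (4a - b, -a + 2b)
Step 1: at (-0.5, 1), ∇f = (-3, 2.5) → (-0.5, 1) − 0.2·(-3, 2.5) = (0.1, 0.5)
Step 2: at (0.1, 0.5), ∇f = (-0.1, 0.9) → (0.1, 0.5) − 0.2·(-0.1, 0.9) = (0.12, 0.32)
Step 3: at (0.12, 0.32), ∇f = (0.16, 0.52) → (0.12, 0.32) − 0.2·(0.16, 0.52) = (0.088, 0.216)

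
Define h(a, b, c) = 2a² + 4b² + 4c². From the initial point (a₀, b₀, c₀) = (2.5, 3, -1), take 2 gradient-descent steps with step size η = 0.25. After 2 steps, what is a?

0

∇h = (4a, 8b, 8c)
Step 1: at (2.5, 3, -1), ∇h = (10, 24, -8) → (2.5, 3, -1) − 0.25·(10, 24, -8) = (0, -3, 1)
Step 2: at (0, -3, 1), ∇h = (0, -24, 8) → (0, -3, 1) − 0.25·(0, -24, 8) = (0, 3, -1)
a = 0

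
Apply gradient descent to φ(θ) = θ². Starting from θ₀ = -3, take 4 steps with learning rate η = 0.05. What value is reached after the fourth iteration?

φ′(θ) = 2θ
θ₁ = -3 − 0.05·(-6) = -2.7
θ₂ = -2.7 − 0.05·(-5.4) = -2.43
θ₃ = -2.43 − 0.05·(-4.86) = -2.187
θ₄ = -2.187 − 0.05·(-4.374) = -1.9683

-1.9683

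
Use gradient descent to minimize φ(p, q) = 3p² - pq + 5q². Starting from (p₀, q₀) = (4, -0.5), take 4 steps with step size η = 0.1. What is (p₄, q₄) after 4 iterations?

(0.1184, 0.02795)

∇φ = (6p - q, -p + 10q)
(p₁, q₁) = (4, -0.5) − 0.1·(24.5, -9) = (1.55, 0.4)
(p₂, q₂) = (1.55, 0.4) − 0.1·(8.9, 2.45) = (0.66, 0.155)
(p₃, q₃) = (0.66, 0.155) − 0.1·(3.805, 0.89) = (0.2795, 0.066)
(p₄, q₄) = (0.2795, 0.066) − 0.1·(1.611, 0.3805) = (0.1184, 0.02795)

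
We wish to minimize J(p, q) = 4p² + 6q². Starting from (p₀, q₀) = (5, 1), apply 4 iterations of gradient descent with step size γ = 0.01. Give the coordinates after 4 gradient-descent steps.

∇J = (8p, 12q)
Step 1: at (5, 1), ∇J = (40, 12) → (5, 1) − 0.01·(40, 12) = (4.6, 0.88)
Step 2: at (4.6, 0.88), ∇J = (36.8, 10.56) → (4.6, 0.88) − 0.01·(36.8, 10.56) = (4.232, 0.7744)
Step 3: at (4.232, 0.7744), ∇J = (33.856, 9.2928) → (4.232, 0.7744) − 0.01·(33.856, 9.2928) = (3.89344, 0.681472)
Step 4: at (3.89344, 0.681472), ∇J = (31.14752, 8.177664) → (3.89344, 0.681472) − 0.01·(31.14752, 8.177664) = (3.5819648, 0.59969536)

(3.5819648, 0.59969536)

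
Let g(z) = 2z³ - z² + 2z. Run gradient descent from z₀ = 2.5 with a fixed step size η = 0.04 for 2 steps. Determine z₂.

g′(z) = 6z² - 2z + 2
z₁ = 2.5 − 0.04·34.5 = 1.12
z₂ = 1.12 − 0.04·7.2864 = 0.828544

0.828544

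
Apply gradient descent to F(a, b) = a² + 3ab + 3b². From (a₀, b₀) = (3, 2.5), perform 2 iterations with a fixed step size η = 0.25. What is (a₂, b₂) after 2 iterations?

∇F = (2a + 3b, 3a + 6b)
Step 1: at (3, 2.5), ∇F = (13.5, 24) → (3, 2.5) − 0.25·(13.5, 24) = (-0.375, -3.5)
Step 2: at (-0.375, -3.5), ∇F = (-11.25, -22.125) → (-0.375, -3.5) − 0.25·(-11.25, -22.125) = (2.4375, 2.03125)

(2.4375, 2.03125)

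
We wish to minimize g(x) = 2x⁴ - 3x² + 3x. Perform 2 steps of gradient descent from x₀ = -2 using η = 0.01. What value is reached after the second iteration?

g′(x) = 8x³ - 6x + 3
x₁ = -2 − 0.01·(-49) = -1.51
x₂ = -1.51 − 0.01·(-15.483608) = -1.35516392

-1.35516392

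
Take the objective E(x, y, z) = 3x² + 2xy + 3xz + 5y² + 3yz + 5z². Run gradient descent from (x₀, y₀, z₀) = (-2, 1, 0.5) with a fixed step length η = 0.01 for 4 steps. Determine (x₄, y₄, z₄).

∇E = (6x + 2y + 3z, 2x + 10y + 3z, 3x + 3y + 10z)
Step 1: at (-2, 1, 0.5), ∇E = (-8.5, 7.5, 2) → (-2, 1, 0.5) − 0.01·(-8.5, 7.5, 2) = (-1.915, 0.925, 0.48)
Step 2: at (-1.915, 0.925, 0.48), ∇E = (-8.2, 6.86, 1.83) → (-1.915, 0.925, 0.48) − 0.01·(-8.2, 6.86, 1.83) = (-1.833, 0.8564, 0.4617)
Step 3: at (-1.833, 0.8564, 0.4617), ∇E = (-7.9001, 6.2831, 1.6872) → (-1.833, 0.8564, 0.4617) − 0.01·(-7.9001, 6.2831, 1.6872) = (-1.753999, 0.793569, 0.444828)
Step 4: at (-1.753999, 0.793569, 0.444828), ∇E = (-7.602372, 5.762176, 1.56699) → (-1.753999, 0.793569, 0.444828) − 0.01·(-7.602372, 5.762176, 1.56699) = (-1.67797528, 0.73594724, 0.4291581)

(-1.67797528, 0.73594724, 0.4291581)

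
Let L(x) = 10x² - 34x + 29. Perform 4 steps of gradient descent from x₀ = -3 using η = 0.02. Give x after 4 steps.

L′(x) = 20x - 34
x₁ = -3 − 0.02·(-94) = -1.12
x₂ = -1.12 − 0.02·(-56.4) = 0.008
x₃ = 0.008 − 0.02·(-33.84) = 0.6848
x₄ = 0.6848 − 0.02·(-20.304) = 1.09088

1.09088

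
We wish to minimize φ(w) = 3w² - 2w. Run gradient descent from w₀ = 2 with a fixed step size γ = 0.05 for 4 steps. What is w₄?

0.7335

φ′(w) = 6w - 2
Step 1: φ′(2) = 10; w₁ = 2 − 0.05·10 = 1.5
Step 2: φ′(1.5) = 7; w₂ = 1.5 − 0.05·7 = 1.15
Step 3: φ′(1.15) = 4.9; w₃ = 1.15 − 0.05·4.9 = 0.905
Step 4: φ′(0.905) = 3.43; w₄ = 0.905 − 0.05·3.43 = 0.7335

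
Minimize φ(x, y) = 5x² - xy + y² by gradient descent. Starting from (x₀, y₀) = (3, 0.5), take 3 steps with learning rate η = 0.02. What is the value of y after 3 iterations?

0.582712

∇φ = (10x - y, -x + 2y)
Step 1: at (3, 0.5), ∇φ = (29.5, -2) → (3, 0.5) − 0.02·(29.5, -2) = (2.41, 0.54)
Step 2: at (2.41, 0.54), ∇φ = (23.56, -1.33) → (2.41, 0.54) − 0.02·(23.56, -1.33) = (1.9388, 0.5666)
Step 3: at (1.9388, 0.5666), ∇φ = (18.8214, -0.8056) → (1.9388, 0.5666) − 0.02·(18.8214, -0.8056) = (1.562372, 0.582712)
y = 0.582712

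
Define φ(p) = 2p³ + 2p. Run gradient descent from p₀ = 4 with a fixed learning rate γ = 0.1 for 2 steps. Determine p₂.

φ′(p) = 6p² + 2
Step 1: φ′(4) = 98; p₁ = 4 − 0.1·98 = -5.8
Step 2: φ′(-5.8) = 203.84; p₂ = -5.8 − 0.1·203.84 = -26.184

-26.184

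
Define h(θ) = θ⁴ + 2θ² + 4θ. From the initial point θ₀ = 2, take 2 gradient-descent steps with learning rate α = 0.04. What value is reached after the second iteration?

0.03938816

h′(θ) = 4θ³ + 4θ + 4
Step 1: h′(2) = 44; θ₁ = 2 − 0.04·44 = 0.24
Step 2: h′(0.24) = 5.015296; θ₂ = 0.24 − 0.04·5.015296 = 0.03938816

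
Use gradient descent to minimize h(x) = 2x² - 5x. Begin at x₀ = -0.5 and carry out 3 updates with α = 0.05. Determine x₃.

0.354

h′(x) = 4x - 5
x₁ = -0.5 − 0.05·(-7) = -0.15
x₂ = -0.15 − 0.05·(-5.6) = 0.13
x₃ = 0.13 − 0.05·(-4.48) = 0.354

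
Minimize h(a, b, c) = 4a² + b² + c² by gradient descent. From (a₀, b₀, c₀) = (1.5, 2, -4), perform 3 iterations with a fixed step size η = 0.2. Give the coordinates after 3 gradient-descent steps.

∇h = (8a, 2b, 2c)
Step 1: at (1.5, 2, -4), ∇h = (12, 4, -8) → (1.5, 2, -4) − 0.2·(12, 4, -8) = (-0.9, 1.2, -2.4)
Step 2: at (-0.9, 1.2, -2.4), ∇h = (-7.2, 2.4, -4.8) → (-0.9, 1.2, -2.4) − 0.2·(-7.2, 2.4, -4.8) = (0.54, 0.72, -1.44)
Step 3: at (0.54, 0.72, -1.44), ∇h = (4.32, 1.44, -2.88) → (0.54, 0.72, -1.44) − 0.2·(4.32, 1.44, -2.88) = (-0.324, 0.432, -0.864)

(-0.324, 0.432, -0.864)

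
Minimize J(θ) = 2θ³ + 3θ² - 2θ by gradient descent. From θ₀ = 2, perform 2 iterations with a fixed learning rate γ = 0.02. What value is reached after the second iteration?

J′(θ) = 6θ² + 6θ - 2
Step 1: J′(2) = 34; θ₁ = 2 − 0.02·34 = 1.32
Step 2: J′(1.32) = 16.3744; θ₂ = 1.32 − 0.02·16.3744 = 0.992512

0.992512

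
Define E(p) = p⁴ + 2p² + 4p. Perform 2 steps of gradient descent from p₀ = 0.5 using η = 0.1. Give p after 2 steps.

-0.48865

E′(p) = 4p³ + 4p + 4
p₁ = 0.5 − 0.1·6.5 = -0.15
p₂ = -0.15 − 0.1·3.3865 = -0.48865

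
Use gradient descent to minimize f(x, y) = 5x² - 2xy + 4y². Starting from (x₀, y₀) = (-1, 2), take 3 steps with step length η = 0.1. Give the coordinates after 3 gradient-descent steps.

(0.024, 0.032)

∇f = (10x - 2y, -2x + 8y)
(x₁, y₁) = (-1, 2) − 0.1·(-14, 18) = (0.4, 0.2)
(x₂, y₂) = (0.4, 0.2) − 0.1·(3.6, 0.8) = (0.04, 0.12)
(x₃, y₃) = (0.04, 0.12) − 0.1·(0.16, 0.88) = (0.024, 0.032)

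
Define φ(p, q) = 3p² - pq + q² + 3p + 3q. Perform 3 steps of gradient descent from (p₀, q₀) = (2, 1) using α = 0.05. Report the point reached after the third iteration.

∇φ = (6p - q + 3, -p + 2q + 3)
(p₁, q₁) = (2, 1) − 0.05·(14, 3) = (1.3, 0.85)
(p₂, q₂) = (1.3, 0.85) − 0.05·(9.95, 3.4) = (0.8025, 0.68)
(p₃, q₃) = (0.8025, 0.68) − 0.05·(7.135, 3.5575) = (0.44575, 0.502125)

(0.44575, 0.502125)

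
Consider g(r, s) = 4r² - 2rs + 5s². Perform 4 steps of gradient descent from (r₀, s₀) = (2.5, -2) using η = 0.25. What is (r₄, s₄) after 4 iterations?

∇g = (8r - 2s, -2r + 10s)
Step 1: at (2.5, -2), ∇g = (24, -25) → (2.5, -2) − 0.25·(24, -25) = (-3.5, 4.25)
Step 2: at (-3.5, 4.25), ∇g = (-36.5, 49.5) → (-3.5, 4.25) − 0.25·(-36.5, 49.5) = (5.625, -8.125)
Step 3: at (5.625, -8.125), ∇g = (61.25, -92.5) → (5.625, -8.125) − 0.25·(61.25, -92.5) = (-9.6875, 15)
Step 4: at (-9.6875, 15), ∇g = (-107.5, 169.375) → (-9.6875, 15) − 0.25·(-107.5, 169.375) = (17.1875, -27.34375)

(17.1875, -27.34375)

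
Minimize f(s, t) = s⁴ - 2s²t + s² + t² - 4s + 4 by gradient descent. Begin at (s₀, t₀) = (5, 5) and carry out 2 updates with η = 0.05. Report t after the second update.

∇f = (4s³ - 4st + 2s - 4, -2s² + 2t)
(s₁, t₁) = (5, 5) − 0.05·(406, -40) = (-15.3, 7)
(s₂, t₂) = (-15.3, 7) − 0.05·(-13932.508, -454.18) = (681.3254, 29.709)
t = 29.709

29.709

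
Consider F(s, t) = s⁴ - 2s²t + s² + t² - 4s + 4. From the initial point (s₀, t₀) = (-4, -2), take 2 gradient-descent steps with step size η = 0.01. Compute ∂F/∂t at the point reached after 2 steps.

-4.56684672

∇F = (4s³ - 4st + 2s - 4, -2s² + 2t)
(s₁, t₁) = (-4, -2) − 0.01·(-300, -36) = (-1, -1.64)
(s₂, t₂) = (-1, -1.64) − 0.01·(-16.56, -5.28) = (-0.8344, -1.5872)
∂F/∂t at (-0.8344, -1.5872) = -4.56684672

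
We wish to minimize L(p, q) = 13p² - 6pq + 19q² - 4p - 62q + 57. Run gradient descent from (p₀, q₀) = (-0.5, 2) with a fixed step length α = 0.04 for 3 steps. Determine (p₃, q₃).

(0.610464, 1.573056)

∇L = (26p - 6q - 4, -6p + 38q - 62)
(p₁, q₁) = (-0.5, 2) − 0.04·(-29, 17) = (0.66, 1.32)
(p₂, q₂) = (0.66, 1.32) − 0.04·(5.24, -15.8) = (0.4504, 1.952)
(p₃, q₃) = (0.4504, 1.952) − 0.04·(-4.0016, 9.4736) = (0.610464, 1.573056)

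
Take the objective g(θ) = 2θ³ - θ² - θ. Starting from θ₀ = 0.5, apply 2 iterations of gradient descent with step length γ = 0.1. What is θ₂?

0.5785

g′(θ) = 6θ² - 2θ - 1
Step 1: g′(0.5) = -0.5; θ₁ = 0.5 − 0.1·(-0.5) = 0.55
Step 2: g′(0.55) = -0.285; θ₂ = 0.55 − 0.1·(-0.285) = 0.5785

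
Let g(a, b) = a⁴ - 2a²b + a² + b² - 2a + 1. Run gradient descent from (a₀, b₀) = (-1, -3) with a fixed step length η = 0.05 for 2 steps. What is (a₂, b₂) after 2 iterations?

∇g = (4a³ - 4ab + 2a - 2, -2a² + 2b)
Step 1: at (-1, -3), ∇g = (-20, -8) → (-1, -3) − 0.05·(-20, -8) = (0, -2.6)
Step 2: at (0, -2.6), ∇g = (-2, -5.2) → (0, -2.6) − 0.05·(-2, -5.2) = (0.1, -2.34)

(0.1, -2.34)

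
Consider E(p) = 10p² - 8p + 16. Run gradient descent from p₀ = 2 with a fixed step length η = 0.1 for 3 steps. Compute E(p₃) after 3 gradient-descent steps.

E′(p) = 20p - 8
p₁ = 2 − 0.1·32 = -1.2
p₂ = -1.2 − 0.1·(-32) = 2
p₃ = 2 − 0.1·32 = -1.2
E(-1.2) = 40

40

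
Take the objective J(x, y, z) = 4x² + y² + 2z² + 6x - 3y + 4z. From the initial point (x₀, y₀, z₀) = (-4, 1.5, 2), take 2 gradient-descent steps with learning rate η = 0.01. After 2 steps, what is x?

-3.5008

∇J = (8x + 6, 2y - 3, 4z + 4)
(x₁, y₁, z₁) = (-4, 1.5, 2) − 0.01·(-26, 0, 12) = (-3.74, 1.5, 1.88)
(x₂, y₂, z₂) = (-3.74, 1.5, 1.88) − 0.01·(-23.92, 0, 11.52) = (-3.5008, 1.5, 1.7648)
x = -3.5008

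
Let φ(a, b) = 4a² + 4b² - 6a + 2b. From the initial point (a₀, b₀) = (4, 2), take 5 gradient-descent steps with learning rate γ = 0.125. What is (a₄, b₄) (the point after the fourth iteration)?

∇φ = (8a - 6, 8b + 2)
Step 1: at (4, 2), ∇φ = (26, 18) → (4, 2) − 0.125·(26, 18) = (0.75, -0.25)
Step 2: at (0.75, -0.25), ∇φ = (0, 0) → (0.75, -0.25) − 0.125·(0, 0) = (0.75, -0.25)
Step 3: at (0.75, -0.25), ∇φ = (0, 0) → (0.75, -0.25) − 0.125·(0, 0) = (0.75, -0.25)
Step 4: at (0.75, -0.25), ∇φ = (0, 0) → (0.75, -0.25) − 0.125·(0, 0) = (0.75, -0.25)

(0.75, -0.25)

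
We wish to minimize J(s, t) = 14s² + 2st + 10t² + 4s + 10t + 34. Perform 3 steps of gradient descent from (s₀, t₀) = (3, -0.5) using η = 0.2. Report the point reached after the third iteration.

∇J = (28s + 2t + 4, 2s + 20t + 10)
(s₁, t₁) = (3, -0.5) − 0.2·(87, 6) = (-14.4, -1.7)
(s₂, t₂) = (-14.4, -1.7) − 0.2·(-402.6, -52.8) = (66.12, 8.86)
(s₃, t₃) = (66.12, 8.86) − 0.2·(1873.08, 319.44) = (-308.496, -55.028)

(-308.496, -55.028)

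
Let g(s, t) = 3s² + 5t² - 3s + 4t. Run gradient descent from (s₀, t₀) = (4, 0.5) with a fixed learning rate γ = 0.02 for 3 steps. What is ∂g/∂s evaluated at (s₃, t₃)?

14.310912

∇g = (6s - 3, 10t + 4)
(s₁, t₁) = (4, 0.5) − 0.02·(21, 9) = (3.58, 0.32)
(s₂, t₂) = (3.58, 0.32) − 0.02·(18.48, 7.2) = (3.2104, 0.176)
(s₃, t₃) = (3.2104, 0.176) − 0.02·(16.2624, 5.76) = (2.885152, 0.0608)
∂g/∂s at (2.885152, 0.0608) = 14.310912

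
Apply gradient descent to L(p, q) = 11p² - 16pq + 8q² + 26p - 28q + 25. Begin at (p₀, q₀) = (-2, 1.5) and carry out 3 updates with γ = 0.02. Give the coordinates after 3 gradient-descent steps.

(-0.741568, 0.845024)

∇L = (22p - 16q + 26, -16p + 16q - 28)
Step 1: at (-2, 1.5), ∇L = (-42, 28) → (-2, 1.5) − 0.02·(-42, 28) = (-1.16, 0.94)
Step 2: at (-1.16, 0.94), ∇L = (-14.56, 5.6) → (-1.16, 0.94) − 0.02·(-14.56, 5.6) = (-0.8688, 0.828)
Step 3: at (-0.8688, 0.828), ∇L = (-6.3616, -0.8512) → (-0.8688, 0.828) − 0.02·(-6.3616, -0.8512) = (-0.741568, 0.845024)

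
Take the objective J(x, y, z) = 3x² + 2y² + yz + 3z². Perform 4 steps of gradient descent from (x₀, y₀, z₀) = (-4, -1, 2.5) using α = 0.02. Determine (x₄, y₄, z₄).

∇J = (6x, 4y + z, y + 6z)
Step 1: at (-4, -1, 2.5), ∇J = (-24, -1.5, 14) → (-4, -1, 2.5) − 0.02·(-24, -1.5, 14) = (-3.52, -0.97, 2.22)
Step 2: at (-3.52, -0.97, 2.22), ∇J = (-21.12, -1.66, 12.35) → (-3.52, -0.97, 2.22) − 0.02·(-21.12, -1.66, 12.35) = (-3.0976, -0.9368, 1.973)
Step 3: at (-3.0976, -0.9368, 1.973), ∇J = (-18.5856, -1.7742, 10.9012) → (-3.0976, -0.9368, 1.973) − 0.02·(-18.5856, -1.7742, 10.9012) = (-2.725888, -0.901316, 1.754976)
Step 4: at (-2.725888, -0.901316, 1.754976), ∇J = (-16.355328, -1.850288, 9.62854) → (-2.725888, -0.901316, 1.754976) − 0.02·(-16.355328, -1.850288, 9.62854) = (-2.39878144, -0.86431024, 1.5624052)

(-2.39878144, -0.86431024, 1.5624052)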